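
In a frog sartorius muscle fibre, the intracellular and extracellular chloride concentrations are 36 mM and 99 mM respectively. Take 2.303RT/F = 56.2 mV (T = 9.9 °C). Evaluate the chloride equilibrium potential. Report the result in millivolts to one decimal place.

-24.7 mV

E = (56.2/z) · log₁₀([Cl⁻]_out/[Cl⁻]_in) with z = -1.
For an anion, dividing by z = -1 reverses the sign.
= (56.2/-1) · log₁₀(99/36) = -56.20 · log₁₀(2.75)
= -56.20 · (0.4393) = -24.69 mV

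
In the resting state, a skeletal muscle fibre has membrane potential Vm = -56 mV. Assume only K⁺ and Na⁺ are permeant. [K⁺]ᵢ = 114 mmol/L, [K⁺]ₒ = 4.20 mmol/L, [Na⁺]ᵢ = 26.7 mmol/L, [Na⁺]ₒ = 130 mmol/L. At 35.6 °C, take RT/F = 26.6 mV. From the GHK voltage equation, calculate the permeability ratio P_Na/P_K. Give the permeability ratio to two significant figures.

Let α = P_Na/P_K. GHK: Vm = 26.6·ln[(Kₒ + α·Naₒ)/(Kᵢ + α·Naᵢ)].
e^(Vm/26.6) = e^(-56.0/26.6) = 0.12181
So 0.12181·(Kᵢ + α·Naᵢ) = Kₒ + α·Naₒ → α = (0.12181·114.0 − 4.2) / (130.0 − 0.12181·26.7)
α = (13.89 − 4.2) / (130.0 − 3.252) = 9.687/126.7 = 0.07643

0.076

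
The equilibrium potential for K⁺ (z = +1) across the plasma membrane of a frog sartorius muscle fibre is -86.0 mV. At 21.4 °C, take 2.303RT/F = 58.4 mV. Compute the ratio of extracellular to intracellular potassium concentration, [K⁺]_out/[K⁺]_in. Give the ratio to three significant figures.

log₁₀([out]/[in]) = E·z/(58.4) = -86.0 × 1 / 58.4 = -1.4726
[out]/[in] = 10^(-1.4726) = 0.03368

0.0337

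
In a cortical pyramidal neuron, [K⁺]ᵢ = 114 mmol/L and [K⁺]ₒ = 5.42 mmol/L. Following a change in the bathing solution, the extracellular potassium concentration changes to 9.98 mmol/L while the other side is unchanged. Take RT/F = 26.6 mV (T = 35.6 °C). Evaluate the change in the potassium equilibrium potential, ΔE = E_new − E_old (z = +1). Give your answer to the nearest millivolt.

16 mV

E_old = (26.6/1)·ln(5.42/114) = -81.03 mV
E_new = (26.6/1)·ln(9.98/114) = -64.79 mV
ΔE = -64.79 − (-81.03) = 16.24 mV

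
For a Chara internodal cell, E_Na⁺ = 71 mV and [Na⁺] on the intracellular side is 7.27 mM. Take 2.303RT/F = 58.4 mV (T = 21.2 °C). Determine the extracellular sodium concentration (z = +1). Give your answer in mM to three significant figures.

Nernst: E = (58.4/1) · log₁₀([out]/[in]), so log₁₀([out]/[in]) = 71.0 × 1 / 58.4 = 1.2158.
[out]/[in] = 10^(1.2158) = 16.43.
[out] = 16.43 × 7.27 = 119.5 mM.

119 mM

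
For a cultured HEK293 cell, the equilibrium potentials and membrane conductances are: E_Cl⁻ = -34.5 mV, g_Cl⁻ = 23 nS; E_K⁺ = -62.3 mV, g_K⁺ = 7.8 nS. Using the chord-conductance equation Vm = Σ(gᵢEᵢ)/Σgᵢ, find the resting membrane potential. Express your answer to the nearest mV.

Σ gᵢEᵢ = 23·(-34.5) + 7.8·(-62.3) = -1279.44
Σ gᵢ = 23 + 7.8 = 30.8
Vm = -1279.44 / 30.8 = -41.54 mV

-42 mV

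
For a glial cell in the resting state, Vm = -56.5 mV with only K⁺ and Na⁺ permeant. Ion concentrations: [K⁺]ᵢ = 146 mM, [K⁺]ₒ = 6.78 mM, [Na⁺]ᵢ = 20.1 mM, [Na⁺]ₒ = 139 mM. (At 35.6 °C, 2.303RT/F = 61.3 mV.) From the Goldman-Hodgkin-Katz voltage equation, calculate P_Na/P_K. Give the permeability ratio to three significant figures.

0.0784

Let α = P_Na/P_K. GHK: Vm = 61.3·log₁₀[(Kₒ + α·Naₒ)/(Kᵢ + α·Naᵢ)].
10^(Vm/61.3) = 10^(-56.5/61.3) = 0.11976
So 0.11976·(Kᵢ + α·Naᵢ) = Kₒ + α·Naₒ → α = (0.11976·146.0 − 6.78) / (139.0 − 0.11976·20.1)
α = (17.48 − 6.78) / (139.0 − 2.407) = 10.7/136.6 = 0.07837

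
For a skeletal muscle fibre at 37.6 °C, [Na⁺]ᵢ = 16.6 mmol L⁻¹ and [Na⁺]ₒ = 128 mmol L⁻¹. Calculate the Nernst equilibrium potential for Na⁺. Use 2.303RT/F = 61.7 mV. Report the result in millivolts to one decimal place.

E = (61.7/z) · log₁₀([Na⁺]_out/[Na⁺]_in) with z = +1.
= (61.7/1) · log₁₀(128/16.6) = 61.70 · log₁₀(7.711)
= 61.70 · (0.8871) = 54.73 mV

54.7 mV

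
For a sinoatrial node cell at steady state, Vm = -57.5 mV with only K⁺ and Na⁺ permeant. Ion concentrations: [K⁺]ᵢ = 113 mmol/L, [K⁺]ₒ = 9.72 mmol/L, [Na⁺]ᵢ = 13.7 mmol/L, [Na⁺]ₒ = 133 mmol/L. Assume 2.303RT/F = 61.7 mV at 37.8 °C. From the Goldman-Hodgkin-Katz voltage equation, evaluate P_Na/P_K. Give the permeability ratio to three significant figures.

Let α = P_Na/P_K. GHK: Vm = 61.7·log₁₀[(Kₒ + α·Naₒ)/(Kᵢ + α·Naᵢ)].
10^(Vm/61.7) = 10^(-57.5/61.7) = 0.11697
So 0.11697·(Kᵢ + α·Naᵢ) = Kₒ + α·Naₒ → α = (0.11697·113.0 − 9.72) / (133.0 − 0.11697·13.7)
α = (13.22 − 9.72) / (133.0 − 1.602) = 3.498/131.4 = 0.02662

0.0266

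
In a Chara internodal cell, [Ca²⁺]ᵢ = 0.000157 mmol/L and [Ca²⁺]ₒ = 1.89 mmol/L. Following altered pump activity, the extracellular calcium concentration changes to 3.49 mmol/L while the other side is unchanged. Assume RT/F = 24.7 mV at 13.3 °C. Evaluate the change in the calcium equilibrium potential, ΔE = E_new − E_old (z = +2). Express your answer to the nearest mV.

8 mV

E_old = (24.7/2)·ln(1.89/0.000157) = 116.04 mV
E_new = (24.7/2)·ln(3.49/0.000157) = 123.61 mV
ΔE = 123.61 − (116.04) = 7.57 mV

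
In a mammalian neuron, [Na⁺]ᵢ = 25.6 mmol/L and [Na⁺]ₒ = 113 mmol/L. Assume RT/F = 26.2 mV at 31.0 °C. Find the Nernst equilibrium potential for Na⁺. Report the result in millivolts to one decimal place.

38.9 mV

E = (26.2/z) · ln([Na⁺]_out/[Na⁺]_in) with z = +1.
= (26.2/1) · ln(113/25.6) = 26.20 · ln(4.414)
= 26.20 · (1.4848) = 38.90 mV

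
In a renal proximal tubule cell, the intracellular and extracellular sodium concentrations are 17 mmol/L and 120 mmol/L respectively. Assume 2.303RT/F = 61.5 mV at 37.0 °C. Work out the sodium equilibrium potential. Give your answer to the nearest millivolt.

E = (61.5/z) · log₁₀([Na⁺]_out/[Na⁺]_in) with z = +1.
= (61.5/1) · log₁₀(120/17) = 61.50 · log₁₀(7.059)
= 61.50 · (0.8487) = 52.20 mV

52 mV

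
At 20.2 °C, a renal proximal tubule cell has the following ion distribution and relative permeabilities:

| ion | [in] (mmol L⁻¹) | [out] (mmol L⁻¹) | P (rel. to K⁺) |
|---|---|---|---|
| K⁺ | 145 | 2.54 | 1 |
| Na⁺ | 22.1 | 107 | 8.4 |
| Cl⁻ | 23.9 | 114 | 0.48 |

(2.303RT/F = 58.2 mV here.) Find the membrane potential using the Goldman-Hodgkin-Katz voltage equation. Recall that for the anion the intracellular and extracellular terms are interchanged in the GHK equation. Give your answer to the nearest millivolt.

22 mV

Vm = 58.2 · log₁₀[(Σ P·[cation]ₒ + Σ P·[anion]ᵢ) / (Σ P·[cation]ᵢ + Σ P·[anion]ₒ)]
Numerator = 1×2.54 + 8.4×107 + 0.48×23.9 = 912.8
Denominator = 1×145 + 8.4×22.1 + 0.48×114 = 385.4
Vm = 58.2 · log₁₀(2.3687) = 58.2 × (0.3745) = 21.80 mV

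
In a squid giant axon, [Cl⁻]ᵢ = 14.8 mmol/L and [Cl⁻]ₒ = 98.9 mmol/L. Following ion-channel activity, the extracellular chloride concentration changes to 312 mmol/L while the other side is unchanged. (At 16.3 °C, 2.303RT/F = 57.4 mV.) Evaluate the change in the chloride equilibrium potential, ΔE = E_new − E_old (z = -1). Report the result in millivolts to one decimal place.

-28.6 mV

E_old = (57.4/-1)·log₁₀(98.9/14.8) = -47.35 mV
E_new = (57.4/-1)·log₁₀(312/14.8) = -75.99 mV
ΔE = -75.99 − (-47.35) = -28.64 mV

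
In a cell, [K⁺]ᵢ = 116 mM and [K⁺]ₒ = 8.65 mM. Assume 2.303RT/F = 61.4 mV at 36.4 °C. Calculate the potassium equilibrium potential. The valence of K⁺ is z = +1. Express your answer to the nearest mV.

-69 mV

E = (61.4/z) · log₁₀([K⁺]_out/[K⁺]_in) with z = +1.
= (61.4/1) · log₁₀(8.65/116) = 61.40 · log₁₀(0.07457)
= 61.40 · (-1.1274) = -69.22 mV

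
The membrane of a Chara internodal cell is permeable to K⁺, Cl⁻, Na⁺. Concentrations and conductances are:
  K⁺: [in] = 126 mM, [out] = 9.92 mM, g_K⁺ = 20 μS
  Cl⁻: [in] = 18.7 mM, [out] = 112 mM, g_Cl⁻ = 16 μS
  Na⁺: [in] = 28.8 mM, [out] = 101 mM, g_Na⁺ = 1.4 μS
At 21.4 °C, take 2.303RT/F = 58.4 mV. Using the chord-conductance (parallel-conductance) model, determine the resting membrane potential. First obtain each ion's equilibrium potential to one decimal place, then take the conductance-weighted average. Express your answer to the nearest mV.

-53 mV

E_K⁺ = (58.4/1)·log₁₀(9.92/126) = -64.5 mV
E_Cl⁻ = (58.4/-1)·log₁₀(112/18.7) = -45.4 mV
E_Na⁺ = (58.4/1)·log₁₀(101/28.8) = 31.8 mV
Vm = (Σ gᵢEᵢ)/(Σ gᵢ) = (20·-64.5 + 16·-45.4 + 1.4·31.8) / (20 + 16 + 1.4)
= -1971.88 / 37.4 = -52.72 mV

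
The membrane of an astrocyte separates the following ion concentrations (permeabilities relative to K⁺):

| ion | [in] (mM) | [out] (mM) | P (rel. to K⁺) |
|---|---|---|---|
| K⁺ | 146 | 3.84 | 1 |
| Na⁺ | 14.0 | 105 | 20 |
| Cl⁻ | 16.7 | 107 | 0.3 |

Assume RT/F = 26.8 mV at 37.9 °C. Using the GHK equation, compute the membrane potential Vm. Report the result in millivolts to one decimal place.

40.9 mV

Vm = 26.8 · ln[(Σ P·[cation]ₒ + Σ P·[anion]ᵢ) / (Σ P·[cation]ᵢ + Σ P·[anion]ₒ)]
Numerator = 1×3.84 + 20×105 + 0.3×16.7 = 2109
Denominator = 1×146 + 20×14.0 + 0.3×107 = 458.1
Vm = 26.8 · ln(4.6035) = 26.8 × (1.5268) = 40.92 mV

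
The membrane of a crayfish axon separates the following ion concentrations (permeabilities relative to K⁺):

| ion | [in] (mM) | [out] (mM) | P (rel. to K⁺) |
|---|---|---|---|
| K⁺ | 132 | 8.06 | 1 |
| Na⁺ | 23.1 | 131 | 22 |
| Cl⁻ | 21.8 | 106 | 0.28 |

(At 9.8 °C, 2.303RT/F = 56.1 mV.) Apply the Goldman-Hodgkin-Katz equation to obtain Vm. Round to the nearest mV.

Vm = 56.1 · log₁₀[(Σ P·[cation]ₒ + Σ P·[anion]ᵢ) / (Σ P·[cation]ᵢ + Σ P·[anion]ₒ)]
Numerator = 1×8.06 + 22×131 + 0.28×21.8 = 2896
Denominator = 1×132 + 22×23.1 + 0.28×106 = 669.9
Vm = 56.1 · log₁₀(4.3234) = 56.1 × (0.6358) = 35.67 mV

36 mV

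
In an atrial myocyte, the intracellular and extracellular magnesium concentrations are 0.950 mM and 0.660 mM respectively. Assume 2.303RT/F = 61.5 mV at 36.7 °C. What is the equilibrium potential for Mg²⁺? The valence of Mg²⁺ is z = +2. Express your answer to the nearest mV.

-5 mV

E = (61.5/z) · log₁₀([Mg²⁺]_out/[Mg²⁺]_in) with z = +2.
= (61.5/2) · log₁₀(0.660/0.950) = 30.75 · log₁₀(0.6947)
= 30.75 · (-0.1582) = -4.86 mV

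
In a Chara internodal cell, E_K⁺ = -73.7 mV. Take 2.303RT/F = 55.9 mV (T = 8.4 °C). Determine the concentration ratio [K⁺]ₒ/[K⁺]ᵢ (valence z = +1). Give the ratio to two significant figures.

log₁₀([out]/[in]) = E·z/(55.9) = -73.7 × 1 / 55.9 = -1.3184
[out]/[in] = 10^(-1.3184) = 0.04804

0.048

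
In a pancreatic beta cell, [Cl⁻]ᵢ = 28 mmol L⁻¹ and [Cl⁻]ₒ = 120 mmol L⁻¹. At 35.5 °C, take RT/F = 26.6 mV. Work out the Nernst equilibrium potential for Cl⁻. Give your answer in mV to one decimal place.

E = (26.6/z) · ln([Cl⁻]_out/[Cl⁻]_in) with z = -1.
For an anion, dividing by z = -1 reverses the sign.
= (26.6/-1) · ln(120/28) = -26.60 · ln(4.286)
= -26.60 · (1.4553) = -38.71 mV

-38.7 mV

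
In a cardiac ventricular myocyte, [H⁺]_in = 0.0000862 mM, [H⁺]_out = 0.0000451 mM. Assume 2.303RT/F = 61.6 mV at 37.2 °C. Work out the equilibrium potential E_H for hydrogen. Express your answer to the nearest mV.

E = (61.6/z) · log₁₀([H⁺]_out/[H⁺]_in) with z = +1.
= (61.6/1) · log₁₀(0.0000451/0.0000862) = 61.60 · log₁₀(0.5232)
= 61.60 · (-0.2813) = -17.33 mV

-17 mV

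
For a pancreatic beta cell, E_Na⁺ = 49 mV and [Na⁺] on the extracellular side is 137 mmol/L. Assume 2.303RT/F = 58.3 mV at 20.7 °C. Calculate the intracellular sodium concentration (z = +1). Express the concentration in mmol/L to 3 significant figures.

Nernst: E = (58.3/1) · log₁₀([out]/[in]), so log₁₀([out]/[in]) = 49.0 × 1 / 58.3 = 0.8405.
[out]/[in] = 10^(0.8405) = 6.926.
[in] = 137 / 6.926 = 19.78 mmol/L.

19.8 mmol/L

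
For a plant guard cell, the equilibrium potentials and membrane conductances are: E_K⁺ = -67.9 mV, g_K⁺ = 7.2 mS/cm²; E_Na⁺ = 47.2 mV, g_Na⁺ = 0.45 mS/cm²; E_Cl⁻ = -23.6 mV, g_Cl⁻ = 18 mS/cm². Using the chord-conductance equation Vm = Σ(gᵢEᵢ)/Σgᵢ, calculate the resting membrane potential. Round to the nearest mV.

-35 mV

Σ gᵢEᵢ = 7.2·(-67.9) + 0.45·(47.2) + 18·(-23.6) = -892.44
Σ gᵢ = 7.2 + 0.45 + 18 = 25.65
Vm = -892.44 / 25.65 = -34.79 mV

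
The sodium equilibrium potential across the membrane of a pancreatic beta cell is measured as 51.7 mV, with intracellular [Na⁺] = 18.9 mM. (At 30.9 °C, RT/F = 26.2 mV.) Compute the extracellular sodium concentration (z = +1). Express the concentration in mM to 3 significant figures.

Nernst: E = (26.2/1) · ln([out]/[in]), so ln([out]/[in]) = 51.7 × 1 / 26.2 = 1.9733.
[out]/[in] = e^(1.9733) = 7.194.
[out] = 7.194 × 18.9 = 136 mM.

136 mM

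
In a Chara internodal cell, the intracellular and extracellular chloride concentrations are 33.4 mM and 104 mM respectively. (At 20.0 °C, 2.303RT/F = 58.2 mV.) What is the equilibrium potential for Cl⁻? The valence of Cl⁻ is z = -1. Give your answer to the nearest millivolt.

E = (58.2/z) · log₁₀([Cl⁻]_out/[Cl⁻]_in) with z = -1.
For an anion, dividing by z = -1 reverses the sign.
= (58.2/-1) · log₁₀(104/33.4) = -58.20 · log₁₀(3.114)
= -58.20 · (0.4933) = -28.71 mV

-29 mV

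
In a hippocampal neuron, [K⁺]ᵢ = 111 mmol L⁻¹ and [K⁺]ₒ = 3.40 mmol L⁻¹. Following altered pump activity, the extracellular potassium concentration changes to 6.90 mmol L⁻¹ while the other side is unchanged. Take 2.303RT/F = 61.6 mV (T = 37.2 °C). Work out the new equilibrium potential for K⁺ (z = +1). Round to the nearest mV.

-74 mV

After the shift: [K⁺]_out = 6.90, [K⁺]_in = 111 mmol L⁻¹.
E_new = (61.6/1)·log₁₀(6.90/111) = 61.60 · (-1.2065) = -74.32 mV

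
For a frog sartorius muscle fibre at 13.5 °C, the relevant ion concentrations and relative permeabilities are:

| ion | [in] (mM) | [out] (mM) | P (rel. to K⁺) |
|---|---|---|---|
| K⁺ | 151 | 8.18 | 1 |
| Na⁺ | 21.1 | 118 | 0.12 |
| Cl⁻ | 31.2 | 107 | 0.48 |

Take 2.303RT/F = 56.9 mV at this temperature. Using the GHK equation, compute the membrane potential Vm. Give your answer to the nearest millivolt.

-42 mV

Vm = 56.9 · log₁₀[(Σ P·[cation]ₒ + Σ P·[anion]ᵢ) / (Σ P·[cation]ᵢ + Σ P·[anion]ₒ)]
Numerator = 1×8.18 + 0.12×118 + 0.48×31.2 = 37.32
Denominator = 1×151 + 0.12×21.1 + 0.48×107 = 204.9
Vm = 56.9 · log₁₀(0.18213) = 56.9 × (-0.7396) = -42.08 mV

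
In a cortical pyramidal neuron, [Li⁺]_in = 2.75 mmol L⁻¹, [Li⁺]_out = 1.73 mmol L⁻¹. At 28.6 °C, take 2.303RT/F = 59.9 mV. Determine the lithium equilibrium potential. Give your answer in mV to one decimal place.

-12.1 mV

E = (59.9/z) · log₁₀([Li⁺]_out/[Li⁺]_in) with z = +1.
= (59.9/1) · log₁₀(1.73/2.75) = 59.90 · log₁₀(0.6291)
= 59.90 · (-0.2013) = -12.06 mV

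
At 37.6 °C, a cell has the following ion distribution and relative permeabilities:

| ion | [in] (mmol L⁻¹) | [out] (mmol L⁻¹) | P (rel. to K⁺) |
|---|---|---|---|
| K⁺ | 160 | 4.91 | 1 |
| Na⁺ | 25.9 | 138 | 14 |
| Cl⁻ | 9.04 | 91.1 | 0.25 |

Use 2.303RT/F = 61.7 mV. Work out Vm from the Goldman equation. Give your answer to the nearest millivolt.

34 mV

Vm = 61.7 · log₁₀[(Σ P·[cation]ₒ + Σ P·[anion]ᵢ) / (Σ P·[cation]ᵢ + Σ P·[anion]ₒ)]
Numerator = 1×4.91 + 14×138 + 0.25×9.04 = 1939
Denominator = 1×160 + 14×25.9 + 0.25×91.1 = 545.4
Vm = 61.7 · log₁₀(3.5557) = 61.7 × (0.5509) = 33.99 mV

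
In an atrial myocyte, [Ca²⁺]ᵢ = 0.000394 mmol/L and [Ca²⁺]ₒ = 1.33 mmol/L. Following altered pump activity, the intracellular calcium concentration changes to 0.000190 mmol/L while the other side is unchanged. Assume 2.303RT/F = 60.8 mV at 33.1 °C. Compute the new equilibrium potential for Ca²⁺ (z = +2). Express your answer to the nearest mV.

117 mV

After the shift: [Ca²⁺]_out = 1.33, [Ca²⁺]_in = 0.000190 mmol/L.
E_new = (60.8/2)·log₁₀(1.33/0.000190) = 30.40 · (3.8451) = 116.89 mV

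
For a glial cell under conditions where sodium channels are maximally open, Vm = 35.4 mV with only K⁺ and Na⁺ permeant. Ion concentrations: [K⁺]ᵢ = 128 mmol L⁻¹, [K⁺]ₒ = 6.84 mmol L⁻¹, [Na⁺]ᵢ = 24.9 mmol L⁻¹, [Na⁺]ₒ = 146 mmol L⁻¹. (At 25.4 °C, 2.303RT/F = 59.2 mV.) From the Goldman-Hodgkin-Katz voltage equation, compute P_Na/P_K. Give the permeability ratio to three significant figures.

Let α = P_Na/P_K. GHK: Vm = 59.2·log₁₀[(Kₒ + α·Naₒ)/(Kᵢ + α·Naᵢ)].
10^(Vm/59.2) = 10^(35.4/59.2) = 3.9625
So 3.9625·(Kᵢ + α·Naᵢ) = Kₒ + α·Naₒ → α = (3.9625·128.0 − 6.84) / (146.0 − 3.9625·24.9)
α = (507.2 − 6.84) / (146.0 − 98.67) = 500.4/47.33 = 10.57

10.6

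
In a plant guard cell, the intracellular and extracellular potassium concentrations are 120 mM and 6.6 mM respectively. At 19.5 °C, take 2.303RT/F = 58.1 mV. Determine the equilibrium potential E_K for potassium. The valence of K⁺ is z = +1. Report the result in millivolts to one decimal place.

E = (58.1/z) · log₁₀([K⁺]_out/[K⁺]_in) with z = +1.
= (58.1/1) · log₁₀(6.6/120) = 58.10 · log₁₀(0.055)
= 58.10 · (-1.2596) = -73.18 mV

-73.2 mV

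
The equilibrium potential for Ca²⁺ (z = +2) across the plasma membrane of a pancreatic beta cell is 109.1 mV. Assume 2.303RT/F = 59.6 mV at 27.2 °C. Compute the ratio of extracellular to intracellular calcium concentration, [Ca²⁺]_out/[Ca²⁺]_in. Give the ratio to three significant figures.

log₁₀([out]/[in]) = E·z/(59.6) = 109.1 × 2 / 59.6 = 3.6611
[out]/[in] = 10^(3.6611) = 4582

4580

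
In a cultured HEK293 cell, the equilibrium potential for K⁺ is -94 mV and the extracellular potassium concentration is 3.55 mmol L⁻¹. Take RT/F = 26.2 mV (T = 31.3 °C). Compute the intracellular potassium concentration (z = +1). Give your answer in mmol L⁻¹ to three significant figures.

128 mmol L⁻¹

Nernst: E = (26.2/1) · ln([out]/[in]), so ln([out]/[in]) = -94.0 × 1 / 26.2 = -3.5878.
[out]/[in] = e^(-3.5878) = 0.02766.
[in] = 3.55 / 0.02766 = 128.3 mmol L⁻¹.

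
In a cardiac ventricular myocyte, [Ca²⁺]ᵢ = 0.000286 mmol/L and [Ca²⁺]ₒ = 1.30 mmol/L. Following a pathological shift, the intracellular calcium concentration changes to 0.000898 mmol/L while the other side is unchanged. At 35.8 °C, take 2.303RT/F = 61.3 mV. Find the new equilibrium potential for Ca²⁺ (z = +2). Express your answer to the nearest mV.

After the shift: [Ca²⁺]_out = 1.30, [Ca²⁺]_in = 0.000898 mmol/L.
E_new = (61.3/2)·log₁₀(1.30/0.000898) = 30.65 · (3.1607) = 96.87 mV

97 mV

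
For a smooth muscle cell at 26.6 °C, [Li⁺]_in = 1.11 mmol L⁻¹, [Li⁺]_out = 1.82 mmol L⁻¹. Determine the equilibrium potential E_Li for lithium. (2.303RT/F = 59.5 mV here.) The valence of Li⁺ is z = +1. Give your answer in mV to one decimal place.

E = (59.5/z) · log₁₀([Li⁺]_out/[Li⁺]_in) with z = +1.
= (59.5/1) · log₁₀(1.82/1.11) = 59.50 · log₁₀(1.64)
= 59.50 · (0.2147) = 12.78 mV

12.8 mV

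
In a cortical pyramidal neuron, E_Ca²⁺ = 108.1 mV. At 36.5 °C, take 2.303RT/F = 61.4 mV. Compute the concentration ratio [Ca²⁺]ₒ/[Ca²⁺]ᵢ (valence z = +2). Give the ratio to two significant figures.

3300

log₁₀([out]/[in]) = E·z/(61.4) = 108.1 × 2 / 61.4 = 3.5212
[out]/[in] = 10^(3.5212) = 3320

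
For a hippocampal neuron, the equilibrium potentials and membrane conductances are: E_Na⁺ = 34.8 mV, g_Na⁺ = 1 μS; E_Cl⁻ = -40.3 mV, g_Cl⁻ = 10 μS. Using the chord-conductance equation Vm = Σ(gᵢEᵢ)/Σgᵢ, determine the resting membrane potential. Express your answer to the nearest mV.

-33 mV

Σ gᵢEᵢ = 1·(34.8) + 10·(-40.3) = -368.20
Σ gᵢ = 1 + 10 = 11
Vm = -368.20 / 11 = -33.47 mV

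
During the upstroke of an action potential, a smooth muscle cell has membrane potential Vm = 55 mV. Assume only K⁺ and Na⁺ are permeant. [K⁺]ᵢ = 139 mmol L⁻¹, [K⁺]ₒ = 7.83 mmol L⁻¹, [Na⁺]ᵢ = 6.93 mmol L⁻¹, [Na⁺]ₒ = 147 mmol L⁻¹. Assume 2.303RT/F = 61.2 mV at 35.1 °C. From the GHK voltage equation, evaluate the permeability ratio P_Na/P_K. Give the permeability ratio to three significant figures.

11.9

Let α = P_Na/P_K. GHK: Vm = 61.2·log₁₀[(Kₒ + α·Naₒ)/(Kᵢ + α·Naᵢ)].
10^(Vm/61.2) = 10^(55.0/61.2) = 7.9194
So 7.9194·(Kᵢ + α·Naᵢ) = Kₒ + α·Naₒ → α = (7.9194·139.0 − 7.83) / (147.0 − 7.9194·6.93)
α = (1101 − 7.83) / (147.0 − 54.88) = 1093/92.12 = 11.86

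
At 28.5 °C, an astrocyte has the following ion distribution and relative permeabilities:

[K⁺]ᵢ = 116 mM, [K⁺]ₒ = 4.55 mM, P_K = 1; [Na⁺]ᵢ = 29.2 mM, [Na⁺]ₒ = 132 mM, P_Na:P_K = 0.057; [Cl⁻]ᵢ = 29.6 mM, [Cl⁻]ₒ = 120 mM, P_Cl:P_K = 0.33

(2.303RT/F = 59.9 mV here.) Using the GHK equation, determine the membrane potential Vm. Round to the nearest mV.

-51 mV

Vm = 59.9 · log₁₀[(Σ P·[cation]ₒ + Σ P·[anion]ᵢ) / (Σ P·[cation]ᵢ + Σ P·[anion]ₒ)]
Numerator = 1×4.55 + 0.057×132 + 0.33×29.6 = 21.84
Denominator = 1×116 + 0.057×29.2 + 0.33×120 = 157.3
Vm = 59.9 · log₁₀(0.13889) = 59.9 × (-0.8573) = -51.35 mV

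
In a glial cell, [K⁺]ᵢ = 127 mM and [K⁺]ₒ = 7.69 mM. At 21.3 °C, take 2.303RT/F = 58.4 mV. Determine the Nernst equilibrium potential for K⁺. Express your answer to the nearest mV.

E = (58.4/z) · log₁₀([K⁺]_out/[K⁺]_in) with z = +1.
= (58.4/1) · log₁₀(7.69/127) = 58.40 · log₁₀(0.06055)
= 58.40 · (-1.2179) = -71.12 mV

-71 mV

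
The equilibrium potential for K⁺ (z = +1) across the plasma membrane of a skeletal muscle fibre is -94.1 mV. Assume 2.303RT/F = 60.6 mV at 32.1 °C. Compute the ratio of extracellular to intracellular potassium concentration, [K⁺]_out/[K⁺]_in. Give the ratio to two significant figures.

log₁₀([out]/[in]) = E·z/(60.6) = -94.1 × 1 / 60.6 = -1.5528
[out]/[in] = 10^(-1.5528) = 0.028

0.028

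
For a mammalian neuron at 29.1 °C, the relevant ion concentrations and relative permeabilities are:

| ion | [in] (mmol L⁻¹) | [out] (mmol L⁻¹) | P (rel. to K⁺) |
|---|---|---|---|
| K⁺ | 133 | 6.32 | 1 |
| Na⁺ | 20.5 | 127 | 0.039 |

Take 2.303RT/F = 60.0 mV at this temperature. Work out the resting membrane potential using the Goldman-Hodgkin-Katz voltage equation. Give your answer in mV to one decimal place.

-64.5 mV

Vm = 60.0 · log₁₀[(Σ P·[cation]ₒ + Σ P·[anion]ᵢ) / (Σ P·[cation]ᵢ + Σ P·[anion]ₒ)]
Numerator = 1×6.32 + 0.039×127 = 11.27
Denominator = 1×133 + 0.039×20.5 = 133.8
Vm = 60.0 · log₁₀(0.084253) = 60.0 × (-1.0744) = -64.46 mV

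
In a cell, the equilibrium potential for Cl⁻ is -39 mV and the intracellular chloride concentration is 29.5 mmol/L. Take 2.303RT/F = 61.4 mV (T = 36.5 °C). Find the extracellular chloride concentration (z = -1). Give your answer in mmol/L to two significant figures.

Nernst: E = (61.4/-1) · log₁₀([out]/[in]), so log₁₀([out]/[in]) = -39.0 × -1 / 61.4 = 0.6352.
[out]/[in] = 10^(0.6352) = 4.317.
[out] = 4.317 × 29.5 = 127.4 mmol/L.

130 mmol/L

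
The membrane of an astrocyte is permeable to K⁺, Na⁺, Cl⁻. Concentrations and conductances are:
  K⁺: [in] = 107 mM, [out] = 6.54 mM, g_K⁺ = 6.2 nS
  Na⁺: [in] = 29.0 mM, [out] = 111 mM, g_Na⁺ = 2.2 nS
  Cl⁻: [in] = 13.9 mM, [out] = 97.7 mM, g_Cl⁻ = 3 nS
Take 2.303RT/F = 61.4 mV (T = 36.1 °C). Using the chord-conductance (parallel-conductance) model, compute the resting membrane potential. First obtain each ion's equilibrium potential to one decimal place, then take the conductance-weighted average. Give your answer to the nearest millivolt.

-47 mV

E_K⁺ = (61.4/1)·log₁₀(6.54/107) = -74.5 mV
E_Na⁺ = (61.4/1)·log₁₀(111/29.0) = 35.8 mV
E_Cl⁻ = (61.4/-1)·log₁₀(97.7/13.9) = -52.0 mV
Vm = (Σ gᵢEᵢ)/(Σ gᵢ) = (6.2·-74.5 + 2.2·35.8 + 3·-52.0) / (6.2 + 2.2 + 3)
= -539.14 / 11.4 = -47.29 mV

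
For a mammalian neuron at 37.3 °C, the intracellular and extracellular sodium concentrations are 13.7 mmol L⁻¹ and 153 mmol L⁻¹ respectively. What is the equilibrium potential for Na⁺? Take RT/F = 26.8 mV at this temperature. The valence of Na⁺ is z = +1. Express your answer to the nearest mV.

65 mV

E = (26.8/z) · ln([Na⁺]_out/[Na⁺]_in) with z = +1.
= (26.8/1) · ln(153/13.7) = 26.80 · ln(11.17)
= 26.80 · (2.4130) = 64.67 mV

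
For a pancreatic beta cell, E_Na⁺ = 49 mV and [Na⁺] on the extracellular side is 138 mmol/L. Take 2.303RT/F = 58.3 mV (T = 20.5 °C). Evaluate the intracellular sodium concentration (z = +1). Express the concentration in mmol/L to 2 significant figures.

20 mmol/L

Nernst: E = (58.3/1) · log₁₀([out]/[in]), so log₁₀([out]/[in]) = 49.0 × 1 / 58.3 = 0.8405.
[out]/[in] = 10^(0.8405) = 6.926.
[in] = 138 / 6.926 = 19.93 mmol/L.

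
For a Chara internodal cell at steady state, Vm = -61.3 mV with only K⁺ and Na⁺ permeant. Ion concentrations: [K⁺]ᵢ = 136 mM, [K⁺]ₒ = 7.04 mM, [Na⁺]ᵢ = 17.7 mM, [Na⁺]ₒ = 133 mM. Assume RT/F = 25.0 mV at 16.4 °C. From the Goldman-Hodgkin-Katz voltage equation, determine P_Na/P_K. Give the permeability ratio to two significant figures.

Let α = P_Na/P_K. GHK: Vm = 25.0·ln[(Kₒ + α·Naₒ)/(Kᵢ + α·Naᵢ)].
e^(Vm/25.0) = e^(-61.3/25.0) = 0.086121
So 0.086121·(Kᵢ + α·Naᵢ) = Kₒ + α·Naₒ → α = (0.086121·136.0 − 7.04) / (133.0 − 0.086121·17.7)
α = (11.71 − 7.04) / (133.0 − 1.524) = 4.672/131.5 = 0.03554

0.036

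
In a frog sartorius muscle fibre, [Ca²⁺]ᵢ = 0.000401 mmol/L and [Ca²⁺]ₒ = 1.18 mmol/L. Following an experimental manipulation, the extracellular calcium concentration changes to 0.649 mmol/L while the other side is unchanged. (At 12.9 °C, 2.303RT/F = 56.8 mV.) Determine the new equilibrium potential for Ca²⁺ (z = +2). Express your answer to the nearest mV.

91 mV

After the shift: [Ca²⁺]_out = 0.649, [Ca²⁺]_in = 0.000401 mmol/L.
E_new = (56.8/2)·log₁₀(0.649/0.000401) = 28.40 · (3.2091) = 91.14 mV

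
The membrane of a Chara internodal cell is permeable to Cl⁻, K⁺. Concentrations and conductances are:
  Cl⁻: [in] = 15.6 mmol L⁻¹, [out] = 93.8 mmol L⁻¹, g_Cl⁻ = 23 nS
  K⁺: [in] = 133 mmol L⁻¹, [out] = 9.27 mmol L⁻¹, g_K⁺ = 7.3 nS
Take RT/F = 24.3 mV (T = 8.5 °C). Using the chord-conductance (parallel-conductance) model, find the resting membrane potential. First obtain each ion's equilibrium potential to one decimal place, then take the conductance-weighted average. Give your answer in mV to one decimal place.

E_Cl⁻ = (24.3/-1)·ln(93.8/15.6) = -43.6 mV
E_K⁺ = (24.3/1)·ln(9.27/133) = -64.7 mV
Vm = (Σ gᵢEᵢ)/(Σ gᵢ) = (23·-43.6 + 7.3·-64.7) / (23 + 7.3)
= -1475.11 / 30.3 = -48.68 mV

-48.7 mV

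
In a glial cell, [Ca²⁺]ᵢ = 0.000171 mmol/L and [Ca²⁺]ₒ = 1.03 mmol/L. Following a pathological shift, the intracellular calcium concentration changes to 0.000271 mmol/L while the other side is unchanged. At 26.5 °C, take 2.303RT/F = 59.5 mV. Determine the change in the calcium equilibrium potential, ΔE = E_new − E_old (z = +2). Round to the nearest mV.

-6 mV

E_old = (59.5/2)·log₁₀(1.03/0.000171) = 112.45 mV
E_new = (59.5/2)·log₁₀(1.03/0.000271) = 106.50 mV
ΔE = 106.50 − (112.45) = -5.95 mV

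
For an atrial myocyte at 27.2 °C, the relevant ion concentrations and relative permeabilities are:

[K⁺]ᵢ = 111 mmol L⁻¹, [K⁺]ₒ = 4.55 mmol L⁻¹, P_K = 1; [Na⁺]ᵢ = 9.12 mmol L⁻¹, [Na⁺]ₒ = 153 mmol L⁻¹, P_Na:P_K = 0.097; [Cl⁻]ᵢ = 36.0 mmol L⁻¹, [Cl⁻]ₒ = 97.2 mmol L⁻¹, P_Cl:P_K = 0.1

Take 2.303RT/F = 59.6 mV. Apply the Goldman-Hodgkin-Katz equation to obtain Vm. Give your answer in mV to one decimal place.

-43.1 mV

Vm = 59.6 · log₁₀[(Σ P·[cation]ₒ + Σ P·[anion]ᵢ) / (Σ P·[cation]ᵢ + Σ P·[anion]ₒ)]
Numerator = 1×4.55 + 0.097×153 + 0.1×36.0 = 22.99
Denominator = 1×111 + 0.097×9.12 + 0.1×97.2 = 121.6
Vm = 59.6 · log₁₀(0.18906) = 59.6 × (-0.7234) = -43.11 mV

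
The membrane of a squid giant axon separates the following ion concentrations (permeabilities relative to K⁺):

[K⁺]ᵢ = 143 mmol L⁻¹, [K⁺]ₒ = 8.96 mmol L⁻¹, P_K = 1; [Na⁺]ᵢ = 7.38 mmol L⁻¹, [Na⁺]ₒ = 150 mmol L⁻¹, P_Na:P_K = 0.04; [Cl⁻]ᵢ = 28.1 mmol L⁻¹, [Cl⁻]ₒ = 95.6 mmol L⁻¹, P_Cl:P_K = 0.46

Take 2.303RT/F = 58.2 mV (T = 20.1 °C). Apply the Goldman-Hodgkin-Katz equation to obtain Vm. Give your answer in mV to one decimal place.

Vm = 58.2 · log₁₀[(Σ P·[cation]ₒ + Σ P·[anion]ᵢ) / (Σ P·[cation]ᵢ + Σ P·[anion]ₒ)]
Numerator = 1×8.96 + 0.04×150 + 0.46×28.1 = 27.89
Denominator = 1×143 + 0.04×7.38 + 0.46×95.6 = 187.3
Vm = 58.2 · log₁₀(0.14891) = 58.2 × (-0.8271) = -48.14 mV

-48.1 mV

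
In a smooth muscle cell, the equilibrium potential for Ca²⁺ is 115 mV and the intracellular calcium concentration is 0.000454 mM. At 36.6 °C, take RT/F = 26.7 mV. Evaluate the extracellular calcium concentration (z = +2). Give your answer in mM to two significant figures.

Nernst: E = (26.7/2) · ln([out]/[in]), so ln([out]/[in]) = 115.0 × 2 / 26.7 = 8.6142.
[out]/[in] = e^(8.6142) = 5510.
[out] = 5510 × 0.000454 = 2.501 mM.

2.5 mM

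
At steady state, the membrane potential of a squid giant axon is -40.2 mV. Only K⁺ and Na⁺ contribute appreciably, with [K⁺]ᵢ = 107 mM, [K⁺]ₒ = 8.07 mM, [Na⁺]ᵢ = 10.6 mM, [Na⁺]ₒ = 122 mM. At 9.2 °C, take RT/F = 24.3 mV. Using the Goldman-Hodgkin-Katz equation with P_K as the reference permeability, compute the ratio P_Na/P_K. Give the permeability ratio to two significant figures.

0.10

Let α = P_Na/P_K. GHK: Vm = 24.3·ln[(Kₒ + α·Naₒ)/(Kᵢ + α·Naᵢ)].
e^(Vm/24.3) = e^(-40.2/24.3) = 0.19122
So 0.19122·(Kᵢ + α·Naᵢ) = Kₒ + α·Naₒ → α = (0.19122·107.0 − 8.07) / (122.0 − 0.19122·10.6)
α = (20.46 − 8.07) / (122.0 − 2.027) = 12.39/120 = 0.1033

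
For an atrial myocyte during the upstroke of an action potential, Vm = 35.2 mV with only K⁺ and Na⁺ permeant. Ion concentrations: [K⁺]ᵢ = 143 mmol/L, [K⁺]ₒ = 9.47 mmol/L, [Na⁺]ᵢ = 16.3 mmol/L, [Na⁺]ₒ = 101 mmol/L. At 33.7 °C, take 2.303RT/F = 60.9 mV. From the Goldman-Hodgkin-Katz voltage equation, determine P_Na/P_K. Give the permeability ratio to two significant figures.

Let α = P_Na/P_K. GHK: Vm = 60.9·log₁₀[(Kₒ + α·Naₒ)/(Kᵢ + α·Naᵢ)].
10^(Vm/60.9) = 10^(35.2/60.9) = 3.7844
So 3.7844·(Kᵢ + α·Naᵢ) = Kₒ + α·Naₒ → α = (3.7844·143.0 − 9.47) / (101.0 − 3.7844·16.3)
α = (541.2 − 9.47) / (101.0 − 61.69) = 531.7/39.31 = 13.52

14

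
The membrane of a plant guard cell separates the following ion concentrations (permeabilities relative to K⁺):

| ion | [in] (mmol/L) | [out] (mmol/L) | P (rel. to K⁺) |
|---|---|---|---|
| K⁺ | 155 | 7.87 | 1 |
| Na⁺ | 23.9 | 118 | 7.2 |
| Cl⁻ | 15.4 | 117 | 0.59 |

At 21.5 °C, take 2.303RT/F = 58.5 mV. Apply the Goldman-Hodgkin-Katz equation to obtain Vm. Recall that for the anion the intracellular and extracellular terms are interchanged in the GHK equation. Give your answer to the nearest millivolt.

20 mV

Vm = 58.5 · log₁₀[(Σ P·[cation]ₒ + Σ P·[anion]ᵢ) / (Σ P·[cation]ᵢ + Σ P·[anion]ₒ)]
Numerator = 1×7.87 + 7.2×118 + 0.59×15.4 = 866.6
Denominator = 1×155 + 7.2×23.9 + 0.59×117 = 396.1
Vm = 58.5 · log₁₀(2.1877) = 58.5 × (0.3400) = 19.89 mV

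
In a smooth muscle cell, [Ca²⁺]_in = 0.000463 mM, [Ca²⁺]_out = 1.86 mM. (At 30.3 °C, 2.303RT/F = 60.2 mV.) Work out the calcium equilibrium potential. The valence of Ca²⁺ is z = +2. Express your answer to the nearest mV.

108 mV

E = (60.2/z) · log₁₀([Ca²⁺]_out/[Ca²⁺]_in) with z = +2.
= (60.2/2) · log₁₀(1.86/0.000463) = 30.10 · log₁₀(4017)
= 30.10 · (3.6039) = 108.48 mV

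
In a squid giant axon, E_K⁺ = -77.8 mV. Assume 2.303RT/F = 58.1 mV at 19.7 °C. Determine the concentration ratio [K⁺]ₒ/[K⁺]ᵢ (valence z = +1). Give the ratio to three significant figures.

log₁₀([out]/[in]) = E·z/(58.1) = -77.8 × 1 / 58.1 = -1.3391
[out]/[in] = 10^(-1.3391) = 0.04581

0.0458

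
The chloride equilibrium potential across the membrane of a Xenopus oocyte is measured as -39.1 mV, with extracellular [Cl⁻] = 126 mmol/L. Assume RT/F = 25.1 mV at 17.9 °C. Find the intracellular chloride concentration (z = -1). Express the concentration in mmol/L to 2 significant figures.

Nernst: E = (25.1/-1) · ln([out]/[in]), so ln([out]/[in]) = -39.1 × -1 / 25.1 = 1.5578.
[out]/[in] = e^(1.5578) = 4.748.
[in] = 126 / 4.748 = 26.54 mmol/L.

27 mmol/L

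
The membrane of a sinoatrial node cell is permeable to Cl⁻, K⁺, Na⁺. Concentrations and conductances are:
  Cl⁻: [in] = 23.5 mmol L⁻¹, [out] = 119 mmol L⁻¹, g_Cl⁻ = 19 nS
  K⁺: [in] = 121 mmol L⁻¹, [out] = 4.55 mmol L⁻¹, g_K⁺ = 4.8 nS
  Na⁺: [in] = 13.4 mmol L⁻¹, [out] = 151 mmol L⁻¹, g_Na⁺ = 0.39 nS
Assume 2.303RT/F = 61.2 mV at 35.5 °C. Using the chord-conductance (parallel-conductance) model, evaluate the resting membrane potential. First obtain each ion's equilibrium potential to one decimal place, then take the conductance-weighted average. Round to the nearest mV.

-50 mV

E_Cl⁻ = (61.2/-1)·log₁₀(119/23.5) = -43.1 mV
E_K⁺ = (61.2/1)·log₁₀(4.55/121) = -87.2 mV
E_Na⁺ = (61.2/1)·log₁₀(151/13.4) = 64.4 mV
Vm = (Σ gᵢEᵢ)/(Σ gᵢ) = (19·-43.1 + 4.8·-87.2 + 0.39·64.4) / (19 + 4.8 + 0.39)
= -1212.34 / 24.19 = -50.12 mV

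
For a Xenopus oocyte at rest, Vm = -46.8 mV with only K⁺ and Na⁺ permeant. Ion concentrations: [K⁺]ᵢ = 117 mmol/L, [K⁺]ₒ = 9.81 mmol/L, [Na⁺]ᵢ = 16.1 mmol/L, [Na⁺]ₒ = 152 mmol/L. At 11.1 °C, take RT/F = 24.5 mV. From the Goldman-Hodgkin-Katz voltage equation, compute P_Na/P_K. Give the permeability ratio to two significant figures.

Let α = P_Na/P_K. GHK: Vm = 24.5·ln[(Kₒ + α·Naₒ)/(Kᵢ + α·Naᵢ)].
e^(Vm/24.5) = e^(-46.8/24.5) = 0.14805
So 0.14805·(Kᵢ + α·Naᵢ) = Kₒ + α·Naₒ → α = (0.14805·117.0 − 9.81) / (152.0 − 0.14805·16.1)
α = (17.32 − 9.81) / (152.0 − 2.384) = 7.512/149.6 = 0.05021

0.050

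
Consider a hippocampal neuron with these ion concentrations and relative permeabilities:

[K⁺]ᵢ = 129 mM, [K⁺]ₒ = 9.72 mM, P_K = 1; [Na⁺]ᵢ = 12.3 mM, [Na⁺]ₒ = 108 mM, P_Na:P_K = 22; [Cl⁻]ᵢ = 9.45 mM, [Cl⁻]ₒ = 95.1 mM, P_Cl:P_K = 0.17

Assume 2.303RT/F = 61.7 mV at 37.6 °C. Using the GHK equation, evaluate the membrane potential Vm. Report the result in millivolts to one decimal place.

46.8 mV

Vm = 61.7 · log₁₀[(Σ P·[cation]ₒ + Σ P·[anion]ᵢ) / (Σ P·[cation]ᵢ + Σ P·[anion]ₒ)]
Numerator = 1×9.72 + 22×108 + 0.17×9.45 = 2387
Denominator = 1×129 + 22×12.3 + 0.17×95.1 = 415.8
Vm = 61.7 · log₁₀(5.742) = 61.7 × (0.7591) = 46.83 mV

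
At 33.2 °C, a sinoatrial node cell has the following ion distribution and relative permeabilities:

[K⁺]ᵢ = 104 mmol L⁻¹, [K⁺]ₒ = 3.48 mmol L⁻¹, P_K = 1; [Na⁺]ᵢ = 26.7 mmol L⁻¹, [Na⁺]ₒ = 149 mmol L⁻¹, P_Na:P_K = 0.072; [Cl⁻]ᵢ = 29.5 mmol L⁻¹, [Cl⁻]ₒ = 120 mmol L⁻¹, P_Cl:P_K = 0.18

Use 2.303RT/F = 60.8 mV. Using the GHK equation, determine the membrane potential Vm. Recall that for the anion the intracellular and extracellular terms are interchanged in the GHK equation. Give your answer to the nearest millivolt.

-50 mV

Vm = 60.8 · log₁₀[(Σ P·[cation]ₒ + Σ P·[anion]ᵢ) / (Σ P·[cation]ᵢ + Σ P·[anion]ₒ)]
Numerator = 1×3.48 + 0.072×149 + 0.18×29.5 = 19.52
Denominator = 1×104 + 0.072×26.7 + 0.18×120 = 127.5
Vm = 60.8 · log₁₀(0.15306) = 60.8 × (-0.8152) = -49.56 mV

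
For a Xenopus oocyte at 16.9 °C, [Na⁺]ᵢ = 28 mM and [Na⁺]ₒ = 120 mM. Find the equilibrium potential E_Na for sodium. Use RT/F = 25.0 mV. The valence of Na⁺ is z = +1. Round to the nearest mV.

36 mV

E = (25.0/z) · ln([Na⁺]_out/[Na⁺]_in) with z = +1.
= (25.0/1) · ln(120/28) = 25.00 · ln(4.286)
= 25.00 · (1.4553) = 36.38 mV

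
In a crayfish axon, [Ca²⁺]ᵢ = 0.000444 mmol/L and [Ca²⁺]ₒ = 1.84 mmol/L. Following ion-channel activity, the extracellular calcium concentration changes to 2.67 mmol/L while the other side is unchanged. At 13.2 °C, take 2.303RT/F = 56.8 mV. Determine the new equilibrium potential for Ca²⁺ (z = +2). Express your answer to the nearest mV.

107 mV

After the shift: [Ca²⁺]_out = 2.67, [Ca²⁺]_in = 0.000444 mmol/L.
E_new = (56.8/2)·log₁₀(2.67/0.000444) = 28.40 · (3.7791) = 107.33 mV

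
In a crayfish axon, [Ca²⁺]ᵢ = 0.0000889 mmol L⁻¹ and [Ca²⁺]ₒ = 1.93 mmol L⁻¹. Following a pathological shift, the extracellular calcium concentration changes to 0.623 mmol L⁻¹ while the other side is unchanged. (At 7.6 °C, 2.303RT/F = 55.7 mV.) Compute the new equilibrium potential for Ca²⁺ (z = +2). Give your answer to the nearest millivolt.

107 mV

After the shift: [Ca²⁺]_out = 0.623, [Ca²⁺]_in = 0.0000889 mmol L⁻¹.
E_new = (55.7/2)·log₁₀(0.623/0.0000889) = 27.85 · (3.8456) = 107.10 mV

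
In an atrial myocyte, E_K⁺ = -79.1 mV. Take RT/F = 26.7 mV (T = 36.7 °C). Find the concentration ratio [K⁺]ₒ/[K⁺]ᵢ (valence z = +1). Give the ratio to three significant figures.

0.0517

ln([out]/[in]) = E·z/(26.7) = -79.1 × 1 / 26.7 = -2.9625
[out]/[in] = e^(-2.9625) = 0.05169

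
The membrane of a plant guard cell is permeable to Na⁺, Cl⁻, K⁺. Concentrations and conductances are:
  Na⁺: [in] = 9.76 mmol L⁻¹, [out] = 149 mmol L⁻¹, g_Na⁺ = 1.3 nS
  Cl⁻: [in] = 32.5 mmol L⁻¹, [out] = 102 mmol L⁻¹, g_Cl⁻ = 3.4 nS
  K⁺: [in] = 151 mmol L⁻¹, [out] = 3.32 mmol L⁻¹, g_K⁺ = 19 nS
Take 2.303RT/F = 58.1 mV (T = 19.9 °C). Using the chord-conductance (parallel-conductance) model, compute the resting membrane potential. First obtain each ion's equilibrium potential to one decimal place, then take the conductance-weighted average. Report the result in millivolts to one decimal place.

E_Na⁺ = (58.1/1)·log₁₀(149/9.76) = 68.8 mV
E_Cl⁻ = (58.1/-1)·log₁₀(102/32.5) = -28.9 mV
E_K⁺ = (58.1/1)·log₁₀(3.32/151) = -96.3 mV
Vm = (Σ gᵢEᵢ)/(Σ gᵢ) = (1.3·68.8 + 3.4·-28.9 + 19·-96.3) / (1.3 + 3.4 + 19)
= -1838.52 / 23.7 = -77.57 mV

-77.6 mV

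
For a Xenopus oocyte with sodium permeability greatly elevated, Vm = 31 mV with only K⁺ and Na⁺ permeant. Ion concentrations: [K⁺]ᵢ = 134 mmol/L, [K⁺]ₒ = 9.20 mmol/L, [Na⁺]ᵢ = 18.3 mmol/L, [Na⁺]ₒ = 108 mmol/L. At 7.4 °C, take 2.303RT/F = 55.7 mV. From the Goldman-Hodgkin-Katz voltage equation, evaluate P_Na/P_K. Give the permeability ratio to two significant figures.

11

Let α = P_Na/P_K. GHK: Vm = 55.7·log₁₀[(Kₒ + α·Naₒ)/(Kᵢ + α·Naᵢ)].
10^(Vm/55.7) = 10^(31.0/55.7) = 3.6021
So 3.6021·(Kᵢ + α·Naᵢ) = Kₒ + α·Naₒ → α = (3.6021·134.0 − 9.2) / (108.0 − 3.6021·18.3)
α = (482.7 − 9.2) / (108.0 − 65.92) = 473.5/42.08 = 11.25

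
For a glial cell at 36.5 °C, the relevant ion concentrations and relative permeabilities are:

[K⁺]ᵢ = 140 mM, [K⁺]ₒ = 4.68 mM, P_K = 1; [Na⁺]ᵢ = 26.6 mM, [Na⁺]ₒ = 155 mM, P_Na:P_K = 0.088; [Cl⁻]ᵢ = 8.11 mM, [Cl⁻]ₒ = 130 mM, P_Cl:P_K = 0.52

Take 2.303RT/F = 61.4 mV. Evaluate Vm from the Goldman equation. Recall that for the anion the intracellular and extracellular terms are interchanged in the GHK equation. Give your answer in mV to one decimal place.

-59.5 mV

Vm = 61.4 · log₁₀[(Σ P·[cation]ₒ + Σ P·[anion]ᵢ) / (Σ P·[cation]ᵢ + Σ P·[anion]ₒ)]
Numerator = 1×4.68 + 0.088×155 + 0.52×8.11 = 22.54
Denominator = 1×140 + 0.088×26.6 + 0.52×130 = 209.9
Vm = 61.4 · log₁₀(0.10735) = 61.4 × (-0.9692) = -59.51 mV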